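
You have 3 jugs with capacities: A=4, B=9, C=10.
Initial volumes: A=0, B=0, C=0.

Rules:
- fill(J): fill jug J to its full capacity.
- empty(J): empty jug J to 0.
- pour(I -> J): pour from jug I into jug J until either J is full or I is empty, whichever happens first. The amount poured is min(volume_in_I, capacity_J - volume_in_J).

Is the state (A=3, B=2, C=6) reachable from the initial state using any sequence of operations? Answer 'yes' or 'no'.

Answer: no

Derivation:
BFS explored all 334 reachable states.
Reachable set includes: (0,0,0), (0,0,1), (0,0,2), (0,0,3), (0,0,4), (0,0,5), (0,0,6), (0,0,7), (0,0,8), (0,0,9), (0,0,10), (0,1,0) ...
Target (A=3, B=2, C=6) not in reachable set → no.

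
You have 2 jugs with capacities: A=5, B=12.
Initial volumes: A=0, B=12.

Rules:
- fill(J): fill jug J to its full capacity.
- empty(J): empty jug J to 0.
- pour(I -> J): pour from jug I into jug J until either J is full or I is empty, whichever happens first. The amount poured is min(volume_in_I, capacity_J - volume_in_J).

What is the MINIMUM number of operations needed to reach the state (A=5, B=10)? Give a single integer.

Answer: 6

Derivation:
BFS from (A=0, B=12). One shortest path:
  1. fill(A) -> (A=5 B=12)
  2. empty(B) -> (A=5 B=0)
  3. pour(A -> B) -> (A=0 B=5)
  4. fill(A) -> (A=5 B=5)
  5. pour(A -> B) -> (A=0 B=10)
  6. fill(A) -> (A=5 B=10)
Reached target in 6 moves.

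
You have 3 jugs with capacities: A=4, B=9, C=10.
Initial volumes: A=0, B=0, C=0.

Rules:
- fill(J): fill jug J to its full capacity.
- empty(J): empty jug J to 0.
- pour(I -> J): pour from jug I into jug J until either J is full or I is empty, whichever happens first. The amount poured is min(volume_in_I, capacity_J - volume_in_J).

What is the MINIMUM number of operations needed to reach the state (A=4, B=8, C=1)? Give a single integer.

Answer: 6

Derivation:
BFS from (A=0, B=0, C=0). One shortest path:
  1. fill(A) -> (A=4 B=0 C=0)
  2. fill(B) -> (A=4 B=9 C=0)
  3. pour(B -> C) -> (A=4 B=0 C=9)
  4. pour(A -> C) -> (A=3 B=0 C=10)
  5. pour(C -> B) -> (A=3 B=9 C=1)
  6. pour(B -> A) -> (A=4 B=8 C=1)
Reached target in 6 moves.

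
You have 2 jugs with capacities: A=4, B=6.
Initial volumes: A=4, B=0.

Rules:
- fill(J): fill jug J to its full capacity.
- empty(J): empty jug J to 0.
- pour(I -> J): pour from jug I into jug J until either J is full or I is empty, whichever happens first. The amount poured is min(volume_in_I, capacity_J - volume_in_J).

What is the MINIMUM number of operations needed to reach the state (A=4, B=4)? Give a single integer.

BFS from (A=4, B=0). One shortest path:
  1. pour(A -> B) -> (A=0 B=4)
  2. fill(A) -> (A=4 B=4)
Reached target in 2 moves.

Answer: 2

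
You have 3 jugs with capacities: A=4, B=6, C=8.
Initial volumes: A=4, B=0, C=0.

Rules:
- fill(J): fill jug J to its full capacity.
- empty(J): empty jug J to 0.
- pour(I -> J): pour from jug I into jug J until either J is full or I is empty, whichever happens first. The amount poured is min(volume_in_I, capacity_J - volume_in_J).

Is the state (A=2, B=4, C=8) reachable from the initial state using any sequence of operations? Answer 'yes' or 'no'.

BFS from (A=4, B=0, C=0):
  1. fill(B) -> (A=4 B=6 C=0)
  2. pour(B -> C) -> (A=4 B=0 C=6)
  3. pour(A -> B) -> (A=0 B=4 C=6)
  4. fill(A) -> (A=4 B=4 C=6)
  5. pour(A -> C) -> (A=2 B=4 C=8)
Target reached → yes.

Answer: yes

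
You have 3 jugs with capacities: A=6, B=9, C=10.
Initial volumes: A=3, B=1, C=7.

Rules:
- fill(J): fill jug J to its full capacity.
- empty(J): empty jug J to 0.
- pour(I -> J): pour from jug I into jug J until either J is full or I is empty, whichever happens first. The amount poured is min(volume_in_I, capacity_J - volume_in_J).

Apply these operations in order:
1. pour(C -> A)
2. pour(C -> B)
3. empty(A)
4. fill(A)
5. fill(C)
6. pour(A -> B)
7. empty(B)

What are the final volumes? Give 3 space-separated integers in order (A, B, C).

Step 1: pour(C -> A) -> (A=6 B=1 C=4)
Step 2: pour(C -> B) -> (A=6 B=5 C=0)
Step 3: empty(A) -> (A=0 B=5 C=0)
Step 4: fill(A) -> (A=6 B=5 C=0)
Step 5: fill(C) -> (A=6 B=5 C=10)
Step 6: pour(A -> B) -> (A=2 B=9 C=10)
Step 7: empty(B) -> (A=2 B=0 C=10)

Answer: 2 0 10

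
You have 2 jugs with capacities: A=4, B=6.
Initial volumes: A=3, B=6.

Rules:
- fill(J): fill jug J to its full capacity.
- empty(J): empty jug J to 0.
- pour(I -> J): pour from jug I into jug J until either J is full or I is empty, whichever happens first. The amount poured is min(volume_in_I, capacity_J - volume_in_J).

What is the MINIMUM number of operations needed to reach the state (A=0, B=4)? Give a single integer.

BFS from (A=3, B=6). One shortest path:
  1. fill(A) -> (A=4 B=6)
  2. empty(B) -> (A=4 B=0)
  3. pour(A -> B) -> (A=0 B=4)
Reached target in 3 moves.

Answer: 3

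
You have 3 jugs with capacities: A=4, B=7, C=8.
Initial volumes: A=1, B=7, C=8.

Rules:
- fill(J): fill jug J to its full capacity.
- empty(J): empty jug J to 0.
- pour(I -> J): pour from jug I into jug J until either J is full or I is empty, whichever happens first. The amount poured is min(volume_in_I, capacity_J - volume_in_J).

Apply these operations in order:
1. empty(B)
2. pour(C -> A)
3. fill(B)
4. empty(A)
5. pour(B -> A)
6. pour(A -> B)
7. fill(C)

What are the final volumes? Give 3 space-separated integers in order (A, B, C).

Answer: 0 7 8

Derivation:
Step 1: empty(B) -> (A=1 B=0 C=8)
Step 2: pour(C -> A) -> (A=4 B=0 C=5)
Step 3: fill(B) -> (A=4 B=7 C=5)
Step 4: empty(A) -> (A=0 B=7 C=5)
Step 5: pour(B -> A) -> (A=4 B=3 C=5)
Step 6: pour(A -> B) -> (A=0 B=7 C=5)
Step 7: fill(C) -> (A=0 B=7 C=8)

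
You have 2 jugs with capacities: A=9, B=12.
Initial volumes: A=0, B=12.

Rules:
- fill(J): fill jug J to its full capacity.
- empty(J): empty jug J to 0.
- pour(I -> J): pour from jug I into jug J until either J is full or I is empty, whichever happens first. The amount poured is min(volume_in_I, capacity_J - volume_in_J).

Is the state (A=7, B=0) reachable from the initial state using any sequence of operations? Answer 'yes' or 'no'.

Answer: no

Derivation:
BFS explored all 14 reachable states.
Reachable set includes: (0,0), (0,3), (0,6), (0,9), (0,12), (3,0), (3,12), (6,0), (6,12), (9,0), (9,3), (9,6) ...
Target (A=7, B=0) not in reachable set → no.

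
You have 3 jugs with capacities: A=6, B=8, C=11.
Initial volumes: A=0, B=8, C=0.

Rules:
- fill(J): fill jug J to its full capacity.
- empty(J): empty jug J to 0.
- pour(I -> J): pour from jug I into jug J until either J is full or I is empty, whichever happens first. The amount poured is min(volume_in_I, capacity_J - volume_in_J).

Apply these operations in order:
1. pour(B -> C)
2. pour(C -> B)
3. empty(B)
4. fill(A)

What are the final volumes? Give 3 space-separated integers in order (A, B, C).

Step 1: pour(B -> C) -> (A=0 B=0 C=8)
Step 2: pour(C -> B) -> (A=0 B=8 C=0)
Step 3: empty(B) -> (A=0 B=0 C=0)
Step 4: fill(A) -> (A=6 B=0 C=0)

Answer: 6 0 0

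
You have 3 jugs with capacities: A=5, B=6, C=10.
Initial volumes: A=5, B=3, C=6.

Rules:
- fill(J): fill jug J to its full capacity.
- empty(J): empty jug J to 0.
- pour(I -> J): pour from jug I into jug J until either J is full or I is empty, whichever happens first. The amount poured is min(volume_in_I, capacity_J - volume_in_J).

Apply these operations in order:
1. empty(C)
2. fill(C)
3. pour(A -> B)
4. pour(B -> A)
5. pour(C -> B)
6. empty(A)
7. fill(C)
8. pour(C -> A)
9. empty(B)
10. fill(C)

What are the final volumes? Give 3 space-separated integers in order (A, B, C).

Step 1: empty(C) -> (A=5 B=3 C=0)
Step 2: fill(C) -> (A=5 B=3 C=10)
Step 3: pour(A -> B) -> (A=2 B=6 C=10)
Step 4: pour(B -> A) -> (A=5 B=3 C=10)
Step 5: pour(C -> B) -> (A=5 B=6 C=7)
Step 6: empty(A) -> (A=0 B=6 C=7)
Step 7: fill(C) -> (A=0 B=6 C=10)
Step 8: pour(C -> A) -> (A=5 B=6 C=5)
Step 9: empty(B) -> (A=5 B=0 C=5)
Step 10: fill(C) -> (A=5 B=0 C=10)

Answer: 5 0 10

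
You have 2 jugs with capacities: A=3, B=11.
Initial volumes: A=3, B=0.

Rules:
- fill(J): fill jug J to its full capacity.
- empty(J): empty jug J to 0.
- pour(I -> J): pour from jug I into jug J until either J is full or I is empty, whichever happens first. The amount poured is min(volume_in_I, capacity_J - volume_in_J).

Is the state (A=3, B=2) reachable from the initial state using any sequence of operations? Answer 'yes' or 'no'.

BFS from (A=3, B=0):
  1. empty(A) -> (A=0 B=0)
  2. fill(B) -> (A=0 B=11)
  3. pour(B -> A) -> (A=3 B=8)
  4. empty(A) -> (A=0 B=8)
  5. pour(B -> A) -> (A=3 B=5)
  6. empty(A) -> (A=0 B=5)
  7. pour(B -> A) -> (A=3 B=2)
Target reached → yes.

Answer: yes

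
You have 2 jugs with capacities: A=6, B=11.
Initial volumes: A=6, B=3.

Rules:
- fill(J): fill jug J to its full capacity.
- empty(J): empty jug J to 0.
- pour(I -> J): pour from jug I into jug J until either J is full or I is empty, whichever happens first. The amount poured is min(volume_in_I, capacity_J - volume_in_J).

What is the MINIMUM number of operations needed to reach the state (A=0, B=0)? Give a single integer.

BFS from (A=6, B=3). One shortest path:
  1. empty(A) -> (A=0 B=3)
  2. empty(B) -> (A=0 B=0)
Reached target in 2 moves.

Answer: 2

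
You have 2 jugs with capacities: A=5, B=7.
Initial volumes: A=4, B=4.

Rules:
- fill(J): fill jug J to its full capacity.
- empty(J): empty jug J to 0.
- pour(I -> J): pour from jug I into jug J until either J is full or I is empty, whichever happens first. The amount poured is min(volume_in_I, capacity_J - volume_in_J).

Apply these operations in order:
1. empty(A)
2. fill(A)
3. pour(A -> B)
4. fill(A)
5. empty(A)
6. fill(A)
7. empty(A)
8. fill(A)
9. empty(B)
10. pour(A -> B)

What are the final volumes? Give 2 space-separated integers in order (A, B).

Answer: 0 5

Derivation:
Step 1: empty(A) -> (A=0 B=4)
Step 2: fill(A) -> (A=5 B=4)
Step 3: pour(A -> B) -> (A=2 B=7)
Step 4: fill(A) -> (A=5 B=7)
Step 5: empty(A) -> (A=0 B=7)
Step 6: fill(A) -> (A=5 B=7)
Step 7: empty(A) -> (A=0 B=7)
Step 8: fill(A) -> (A=5 B=7)
Step 9: empty(B) -> (A=5 B=0)
Step 10: pour(A -> B) -> (A=0 B=5)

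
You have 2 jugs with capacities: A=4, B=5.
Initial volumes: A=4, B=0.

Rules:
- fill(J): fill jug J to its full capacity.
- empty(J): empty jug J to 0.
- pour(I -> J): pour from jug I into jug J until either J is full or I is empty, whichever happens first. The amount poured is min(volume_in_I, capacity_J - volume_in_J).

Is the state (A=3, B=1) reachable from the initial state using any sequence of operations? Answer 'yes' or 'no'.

BFS explored all 18 reachable states.
Reachable set includes: (0,0), (0,1), (0,2), (0,3), (0,4), (0,5), (1,0), (1,5), (2,0), (2,5), (3,0), (3,5) ...
Target (A=3, B=1) not in reachable set → no.

Answer: no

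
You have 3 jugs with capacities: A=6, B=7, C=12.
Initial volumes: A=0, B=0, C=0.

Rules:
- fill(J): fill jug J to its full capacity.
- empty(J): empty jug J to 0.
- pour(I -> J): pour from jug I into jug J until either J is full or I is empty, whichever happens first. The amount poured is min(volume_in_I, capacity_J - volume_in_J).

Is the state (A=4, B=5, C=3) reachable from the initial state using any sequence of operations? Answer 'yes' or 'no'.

Answer: no

Derivation:
BFS explored all 398 reachable states.
Reachable set includes: (0,0,0), (0,0,1), (0,0,2), (0,0,3), (0,0,4), (0,0,5), (0,0,6), (0,0,7), (0,0,8), (0,0,9), (0,0,10), (0,0,11) ...
Target (A=4, B=5, C=3) not in reachable set → no.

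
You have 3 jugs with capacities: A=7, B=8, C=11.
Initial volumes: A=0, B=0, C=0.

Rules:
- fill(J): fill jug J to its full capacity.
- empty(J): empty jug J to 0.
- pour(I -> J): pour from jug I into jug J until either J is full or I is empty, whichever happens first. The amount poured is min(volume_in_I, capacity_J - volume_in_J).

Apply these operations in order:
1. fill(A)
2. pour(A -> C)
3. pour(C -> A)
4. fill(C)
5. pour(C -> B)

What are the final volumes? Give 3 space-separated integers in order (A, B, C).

Answer: 7 8 3

Derivation:
Step 1: fill(A) -> (A=7 B=0 C=0)
Step 2: pour(A -> C) -> (A=0 B=0 C=7)
Step 3: pour(C -> A) -> (A=7 B=0 C=0)
Step 4: fill(C) -> (A=7 B=0 C=11)
Step 5: pour(C -> B) -> (A=7 B=8 C=3)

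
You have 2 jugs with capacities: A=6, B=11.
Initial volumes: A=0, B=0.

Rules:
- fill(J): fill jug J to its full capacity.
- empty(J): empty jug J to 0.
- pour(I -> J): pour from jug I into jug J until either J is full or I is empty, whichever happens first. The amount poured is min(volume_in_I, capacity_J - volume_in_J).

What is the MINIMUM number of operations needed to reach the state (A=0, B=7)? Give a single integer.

Answer: 8

Derivation:
BFS from (A=0, B=0). One shortest path:
  1. fill(A) -> (A=6 B=0)
  2. pour(A -> B) -> (A=0 B=6)
  3. fill(A) -> (A=6 B=6)
  4. pour(A -> B) -> (A=1 B=11)
  5. empty(B) -> (A=1 B=0)
  6. pour(A -> B) -> (A=0 B=1)
  7. fill(A) -> (A=6 B=1)
  8. pour(A -> B) -> (A=0 B=7)
Reached target in 8 moves.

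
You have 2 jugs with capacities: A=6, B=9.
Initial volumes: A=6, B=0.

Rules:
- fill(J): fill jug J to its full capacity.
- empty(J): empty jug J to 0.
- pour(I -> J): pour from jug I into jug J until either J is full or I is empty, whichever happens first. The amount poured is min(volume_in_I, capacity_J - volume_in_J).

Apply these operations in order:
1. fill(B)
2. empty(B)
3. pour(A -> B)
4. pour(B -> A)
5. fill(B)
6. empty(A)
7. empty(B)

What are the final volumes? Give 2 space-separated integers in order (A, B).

Answer: 0 0

Derivation:
Step 1: fill(B) -> (A=6 B=9)
Step 2: empty(B) -> (A=6 B=0)
Step 3: pour(A -> B) -> (A=0 B=6)
Step 4: pour(B -> A) -> (A=6 B=0)
Step 5: fill(B) -> (A=6 B=9)
Step 6: empty(A) -> (A=0 B=9)
Step 7: empty(B) -> (A=0 B=0)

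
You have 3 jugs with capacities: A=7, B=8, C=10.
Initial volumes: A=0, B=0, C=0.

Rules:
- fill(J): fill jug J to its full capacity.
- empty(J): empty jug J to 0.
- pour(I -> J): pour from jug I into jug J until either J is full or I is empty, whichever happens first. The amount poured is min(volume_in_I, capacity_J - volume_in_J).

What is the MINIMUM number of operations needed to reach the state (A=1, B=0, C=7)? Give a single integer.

Answer: 4

Derivation:
BFS from (A=0, B=0, C=0). One shortest path:
  1. fill(B) -> (A=0 B=8 C=0)
  2. pour(B -> A) -> (A=7 B=1 C=0)
  3. pour(A -> C) -> (A=0 B=1 C=7)
  4. pour(B -> A) -> (A=1 B=0 C=7)
Reached target in 4 moves.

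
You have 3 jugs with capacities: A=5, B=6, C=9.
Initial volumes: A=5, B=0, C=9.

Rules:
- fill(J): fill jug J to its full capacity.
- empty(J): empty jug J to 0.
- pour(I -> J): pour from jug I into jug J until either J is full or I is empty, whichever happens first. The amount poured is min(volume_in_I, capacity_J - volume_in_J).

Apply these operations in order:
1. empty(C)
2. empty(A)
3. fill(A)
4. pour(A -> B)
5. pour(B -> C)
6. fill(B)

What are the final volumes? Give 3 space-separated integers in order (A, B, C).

Step 1: empty(C) -> (A=5 B=0 C=0)
Step 2: empty(A) -> (A=0 B=0 C=0)
Step 3: fill(A) -> (A=5 B=0 C=0)
Step 4: pour(A -> B) -> (A=0 B=5 C=0)
Step 5: pour(B -> C) -> (A=0 B=0 C=5)
Step 6: fill(B) -> (A=0 B=6 C=5)

Answer: 0 6 5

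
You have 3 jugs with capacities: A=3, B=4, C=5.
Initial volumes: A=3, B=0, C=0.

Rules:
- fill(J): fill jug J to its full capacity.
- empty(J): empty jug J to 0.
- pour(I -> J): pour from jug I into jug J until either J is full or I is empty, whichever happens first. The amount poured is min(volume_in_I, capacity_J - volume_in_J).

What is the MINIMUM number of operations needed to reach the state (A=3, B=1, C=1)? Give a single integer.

Answer: 4

Derivation:
BFS from (A=3, B=0, C=0). One shortest path:
  1. empty(A) -> (A=0 B=0 C=0)
  2. fill(C) -> (A=0 B=0 C=5)
  3. pour(C -> B) -> (A=0 B=4 C=1)
  4. pour(B -> A) -> (A=3 B=1 C=1)
Reached target in 4 moves.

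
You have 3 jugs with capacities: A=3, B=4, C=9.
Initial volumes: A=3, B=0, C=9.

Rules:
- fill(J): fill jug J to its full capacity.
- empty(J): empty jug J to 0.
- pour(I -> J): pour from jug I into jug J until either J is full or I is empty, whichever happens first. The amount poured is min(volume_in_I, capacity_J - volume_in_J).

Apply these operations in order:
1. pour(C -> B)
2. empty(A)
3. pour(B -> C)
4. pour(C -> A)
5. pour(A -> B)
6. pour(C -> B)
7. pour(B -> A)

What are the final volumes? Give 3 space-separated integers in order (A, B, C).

Step 1: pour(C -> B) -> (A=3 B=4 C=5)
Step 2: empty(A) -> (A=0 B=4 C=5)
Step 3: pour(B -> C) -> (A=0 B=0 C=9)
Step 4: pour(C -> A) -> (A=3 B=0 C=6)
Step 5: pour(A -> B) -> (A=0 B=3 C=6)
Step 6: pour(C -> B) -> (A=0 B=4 C=5)
Step 7: pour(B -> A) -> (A=3 B=1 C=5)

Answer: 3 1 5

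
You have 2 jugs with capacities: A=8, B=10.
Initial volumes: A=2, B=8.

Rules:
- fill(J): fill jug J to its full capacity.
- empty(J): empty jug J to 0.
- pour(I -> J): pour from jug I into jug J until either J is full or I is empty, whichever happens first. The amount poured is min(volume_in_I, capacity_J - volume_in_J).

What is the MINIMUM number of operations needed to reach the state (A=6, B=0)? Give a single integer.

Answer: 3

Derivation:
BFS from (A=2, B=8). One shortest path:
  1. fill(A) -> (A=8 B=8)
  2. pour(A -> B) -> (A=6 B=10)
  3. empty(B) -> (A=6 B=0)
Reached target in 3 moves.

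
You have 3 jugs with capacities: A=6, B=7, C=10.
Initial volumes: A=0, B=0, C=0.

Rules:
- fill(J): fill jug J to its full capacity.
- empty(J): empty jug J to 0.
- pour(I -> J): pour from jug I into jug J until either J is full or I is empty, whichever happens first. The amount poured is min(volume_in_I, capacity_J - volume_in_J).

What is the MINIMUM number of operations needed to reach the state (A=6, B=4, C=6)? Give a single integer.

BFS from (A=0, B=0, C=0). One shortest path:
  1. fill(C) -> (A=0 B=0 C=10)
  2. pour(C -> A) -> (A=6 B=0 C=4)
  3. pour(C -> B) -> (A=6 B=4 C=0)
  4. pour(A -> C) -> (A=0 B=4 C=6)
  5. fill(A) -> (A=6 B=4 C=6)
Reached target in 5 moves.

Answer: 5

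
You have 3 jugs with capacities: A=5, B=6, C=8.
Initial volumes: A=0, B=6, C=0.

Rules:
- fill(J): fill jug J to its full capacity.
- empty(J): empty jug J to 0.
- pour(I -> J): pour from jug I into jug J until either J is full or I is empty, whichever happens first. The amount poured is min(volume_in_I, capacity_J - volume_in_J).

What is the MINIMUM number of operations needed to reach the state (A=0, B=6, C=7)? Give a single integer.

BFS from (A=0, B=6, C=0). One shortest path:
  1. fill(A) -> (A=5 B=6 C=0)
  2. empty(B) -> (A=5 B=0 C=0)
  3. fill(C) -> (A=5 B=0 C=8)
  4. pour(A -> B) -> (A=0 B=5 C=8)
  5. pour(C -> B) -> (A=0 B=6 C=7)
Reached target in 5 moves.

Answer: 5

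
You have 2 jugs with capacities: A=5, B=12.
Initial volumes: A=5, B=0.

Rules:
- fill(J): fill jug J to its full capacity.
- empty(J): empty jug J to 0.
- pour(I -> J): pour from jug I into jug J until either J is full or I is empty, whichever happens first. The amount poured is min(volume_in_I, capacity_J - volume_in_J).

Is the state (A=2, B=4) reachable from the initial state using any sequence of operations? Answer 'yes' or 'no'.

BFS explored all 34 reachable states.
Reachable set includes: (0,0), (0,1), (0,2), (0,3), (0,4), (0,5), (0,6), (0,7), (0,8), (0,9), (0,10), (0,11) ...
Target (A=2, B=4) not in reachable set → no.

Answer: no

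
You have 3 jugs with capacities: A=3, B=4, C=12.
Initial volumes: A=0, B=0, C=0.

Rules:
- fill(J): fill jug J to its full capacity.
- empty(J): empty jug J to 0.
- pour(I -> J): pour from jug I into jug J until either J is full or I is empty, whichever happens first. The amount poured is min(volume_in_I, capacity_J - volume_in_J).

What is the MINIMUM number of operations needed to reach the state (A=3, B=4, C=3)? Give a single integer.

BFS from (A=0, B=0, C=0). One shortest path:
  1. fill(A) -> (A=3 B=0 C=0)
  2. fill(B) -> (A=3 B=4 C=0)
  3. pour(A -> C) -> (A=0 B=4 C=3)
  4. fill(A) -> (A=3 B=4 C=3)
Reached target in 4 moves.

Answer: 4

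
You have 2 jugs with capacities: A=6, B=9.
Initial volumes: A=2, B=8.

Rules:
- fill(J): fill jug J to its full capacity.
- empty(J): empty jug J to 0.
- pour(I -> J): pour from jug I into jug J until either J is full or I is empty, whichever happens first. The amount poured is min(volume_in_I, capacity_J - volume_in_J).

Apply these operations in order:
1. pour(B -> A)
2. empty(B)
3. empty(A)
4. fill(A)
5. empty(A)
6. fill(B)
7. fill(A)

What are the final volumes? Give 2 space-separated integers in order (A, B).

Step 1: pour(B -> A) -> (A=6 B=4)
Step 2: empty(B) -> (A=6 B=0)
Step 3: empty(A) -> (A=0 B=0)
Step 4: fill(A) -> (A=6 B=0)
Step 5: empty(A) -> (A=0 B=0)
Step 6: fill(B) -> (A=0 B=9)
Step 7: fill(A) -> (A=6 B=9)

Answer: 6 9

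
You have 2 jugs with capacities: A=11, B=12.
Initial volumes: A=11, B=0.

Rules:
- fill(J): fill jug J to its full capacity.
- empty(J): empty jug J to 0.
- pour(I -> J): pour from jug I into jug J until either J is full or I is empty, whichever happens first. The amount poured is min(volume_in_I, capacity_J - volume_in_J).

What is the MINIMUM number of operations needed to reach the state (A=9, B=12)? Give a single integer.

Answer: 7

Derivation:
BFS from (A=11, B=0). One shortest path:
  1. pour(A -> B) -> (A=0 B=11)
  2. fill(A) -> (A=11 B=11)
  3. pour(A -> B) -> (A=10 B=12)
  4. empty(B) -> (A=10 B=0)
  5. pour(A -> B) -> (A=0 B=10)
  6. fill(A) -> (A=11 B=10)
  7. pour(A -> B) -> (A=9 B=12)
Reached target in 7 moves.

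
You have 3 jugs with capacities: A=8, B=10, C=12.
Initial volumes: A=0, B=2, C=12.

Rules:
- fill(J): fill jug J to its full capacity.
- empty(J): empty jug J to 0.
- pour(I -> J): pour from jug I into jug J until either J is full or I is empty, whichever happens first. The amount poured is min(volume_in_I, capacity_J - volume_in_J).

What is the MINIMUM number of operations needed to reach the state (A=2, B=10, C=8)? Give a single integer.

Answer: 5

Derivation:
BFS from (A=0, B=2, C=12). One shortest path:
  1. fill(A) -> (A=8 B=2 C=12)
  2. empty(C) -> (A=8 B=2 C=0)
  3. pour(A -> C) -> (A=0 B=2 C=8)
  4. pour(B -> A) -> (A=2 B=0 C=8)
  5. fill(B) -> (A=2 B=10 C=8)
Reached target in 5 moves.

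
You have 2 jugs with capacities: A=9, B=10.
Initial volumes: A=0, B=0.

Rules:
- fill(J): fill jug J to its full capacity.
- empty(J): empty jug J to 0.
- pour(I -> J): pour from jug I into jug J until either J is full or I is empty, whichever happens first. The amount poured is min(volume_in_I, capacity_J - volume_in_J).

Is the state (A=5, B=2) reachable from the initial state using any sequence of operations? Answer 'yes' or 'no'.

BFS explored all 38 reachable states.
Reachable set includes: (0,0), (0,1), (0,2), (0,3), (0,4), (0,5), (0,6), (0,7), (0,8), (0,9), (0,10), (1,0) ...
Target (A=5, B=2) not in reachable set → no.

Answer: no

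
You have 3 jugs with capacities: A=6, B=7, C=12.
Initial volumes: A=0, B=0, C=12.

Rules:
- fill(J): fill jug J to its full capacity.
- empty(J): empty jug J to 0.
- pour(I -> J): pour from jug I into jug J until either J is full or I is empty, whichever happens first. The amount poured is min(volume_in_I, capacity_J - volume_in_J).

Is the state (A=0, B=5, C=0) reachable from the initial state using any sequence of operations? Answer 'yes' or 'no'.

Answer: yes

Derivation:
BFS from (A=0, B=0, C=12):
  1. pour(C -> B) -> (A=0 B=7 C=5)
  2. empty(B) -> (A=0 B=0 C=5)
  3. pour(C -> B) -> (A=0 B=5 C=0)
Target reached → yes.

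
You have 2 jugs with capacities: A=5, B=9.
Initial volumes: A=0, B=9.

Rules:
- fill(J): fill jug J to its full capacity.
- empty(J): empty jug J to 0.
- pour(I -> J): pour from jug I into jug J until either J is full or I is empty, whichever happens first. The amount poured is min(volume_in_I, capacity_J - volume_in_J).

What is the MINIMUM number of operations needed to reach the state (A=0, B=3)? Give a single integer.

BFS from (A=0, B=9). One shortest path:
  1. pour(B -> A) -> (A=5 B=4)
  2. empty(A) -> (A=0 B=4)
  3. pour(B -> A) -> (A=4 B=0)
  4. fill(B) -> (A=4 B=9)
  5. pour(B -> A) -> (A=5 B=8)
  6. empty(A) -> (A=0 B=8)
  7. pour(B -> A) -> (A=5 B=3)
  8. empty(A) -> (A=0 B=3)
Reached target in 8 moves.

Answer: 8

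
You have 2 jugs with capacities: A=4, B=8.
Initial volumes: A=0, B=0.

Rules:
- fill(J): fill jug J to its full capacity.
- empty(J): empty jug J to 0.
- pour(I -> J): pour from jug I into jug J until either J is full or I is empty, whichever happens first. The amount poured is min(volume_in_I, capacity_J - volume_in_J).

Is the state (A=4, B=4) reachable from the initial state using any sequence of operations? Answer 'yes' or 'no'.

Answer: yes

Derivation:
BFS from (A=0, B=0):
  1. fill(B) -> (A=0 B=8)
  2. pour(B -> A) -> (A=4 B=4)
Target reached → yes.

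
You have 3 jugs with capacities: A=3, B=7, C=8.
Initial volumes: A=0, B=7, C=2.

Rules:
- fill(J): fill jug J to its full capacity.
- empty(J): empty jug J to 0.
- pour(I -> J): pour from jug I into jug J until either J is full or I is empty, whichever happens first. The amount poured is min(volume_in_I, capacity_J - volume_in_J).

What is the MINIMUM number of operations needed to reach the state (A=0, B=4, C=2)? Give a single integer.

BFS from (A=0, B=7, C=2). One shortest path:
  1. pour(B -> A) -> (A=3 B=4 C=2)
  2. empty(A) -> (A=0 B=4 C=2)
Reached target in 2 moves.

Answer: 2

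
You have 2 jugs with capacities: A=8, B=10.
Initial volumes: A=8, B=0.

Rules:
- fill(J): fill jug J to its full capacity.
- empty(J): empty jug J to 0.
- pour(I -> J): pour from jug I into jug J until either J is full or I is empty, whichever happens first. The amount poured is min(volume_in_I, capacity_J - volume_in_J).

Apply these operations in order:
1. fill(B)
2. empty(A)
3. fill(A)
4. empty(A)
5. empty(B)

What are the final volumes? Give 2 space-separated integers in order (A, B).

Answer: 0 0

Derivation:
Step 1: fill(B) -> (A=8 B=10)
Step 2: empty(A) -> (A=0 B=10)
Step 3: fill(A) -> (A=8 B=10)
Step 4: empty(A) -> (A=0 B=10)
Step 5: empty(B) -> (A=0 B=0)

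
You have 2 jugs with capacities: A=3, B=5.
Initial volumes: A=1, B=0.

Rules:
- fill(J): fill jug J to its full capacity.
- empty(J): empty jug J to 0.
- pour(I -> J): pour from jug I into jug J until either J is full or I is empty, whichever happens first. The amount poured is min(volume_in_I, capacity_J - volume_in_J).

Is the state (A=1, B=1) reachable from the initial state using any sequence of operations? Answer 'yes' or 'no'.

BFS explored all 16 reachable states.
Reachable set includes: (0,0), (0,1), (0,2), (0,3), (0,4), (0,5), (1,0), (1,5), (2,0), (2,5), (3,0), (3,1) ...
Target (A=1, B=1) not in reachable set → no.

Answer: no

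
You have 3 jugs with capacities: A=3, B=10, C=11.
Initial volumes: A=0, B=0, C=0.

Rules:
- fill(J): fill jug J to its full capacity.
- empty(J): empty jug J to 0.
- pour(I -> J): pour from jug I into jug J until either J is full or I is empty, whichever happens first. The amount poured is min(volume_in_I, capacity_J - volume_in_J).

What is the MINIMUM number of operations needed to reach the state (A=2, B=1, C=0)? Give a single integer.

Answer: 7

Derivation:
BFS from (A=0, B=0, C=0). One shortest path:
  1. fill(A) -> (A=3 B=0 C=0)
  2. fill(B) -> (A=3 B=10 C=0)
  3. pour(B -> C) -> (A=3 B=0 C=10)
  4. pour(A -> C) -> (A=2 B=0 C=11)
  5. pour(C -> B) -> (A=2 B=10 C=1)
  6. empty(B) -> (A=2 B=0 C=1)
  7. pour(C -> B) -> (A=2 B=1 C=0)
Reached target in 7 moves.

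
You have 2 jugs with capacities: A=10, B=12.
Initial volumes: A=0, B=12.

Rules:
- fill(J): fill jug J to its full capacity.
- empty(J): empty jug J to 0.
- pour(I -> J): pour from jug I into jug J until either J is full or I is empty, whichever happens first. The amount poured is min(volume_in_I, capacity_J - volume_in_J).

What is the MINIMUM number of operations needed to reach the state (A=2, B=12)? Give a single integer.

Answer: 4

Derivation:
BFS from (A=0, B=12). One shortest path:
  1. pour(B -> A) -> (A=10 B=2)
  2. empty(A) -> (A=0 B=2)
  3. pour(B -> A) -> (A=2 B=0)
  4. fill(B) -> (A=2 B=12)
Reached target in 4 moves.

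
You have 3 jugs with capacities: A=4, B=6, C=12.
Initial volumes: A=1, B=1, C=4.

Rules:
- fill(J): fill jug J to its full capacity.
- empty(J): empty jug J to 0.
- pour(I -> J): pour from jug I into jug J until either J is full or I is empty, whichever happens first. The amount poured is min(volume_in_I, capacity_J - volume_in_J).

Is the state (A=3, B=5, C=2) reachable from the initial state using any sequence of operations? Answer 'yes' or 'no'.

BFS explored all 291 reachable states.
Reachable set includes: (0,0,0), (0,0,1), (0,0,2), (0,0,3), (0,0,4), (0,0,5), (0,0,6), (0,0,7), (0,0,8), (0,0,9), (0,0,10), (0,0,11) ...
Target (A=3, B=5, C=2) not in reachable set → no.

Answer: no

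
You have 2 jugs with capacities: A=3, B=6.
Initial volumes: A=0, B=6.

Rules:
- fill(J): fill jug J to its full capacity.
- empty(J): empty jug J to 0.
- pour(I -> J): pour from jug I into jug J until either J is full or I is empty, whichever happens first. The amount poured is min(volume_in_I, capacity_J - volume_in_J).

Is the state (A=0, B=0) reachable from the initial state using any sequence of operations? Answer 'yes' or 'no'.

Answer: yes

Derivation:
BFS from (A=0, B=6):
  1. empty(B) -> (A=0 B=0)
Target reached → yes.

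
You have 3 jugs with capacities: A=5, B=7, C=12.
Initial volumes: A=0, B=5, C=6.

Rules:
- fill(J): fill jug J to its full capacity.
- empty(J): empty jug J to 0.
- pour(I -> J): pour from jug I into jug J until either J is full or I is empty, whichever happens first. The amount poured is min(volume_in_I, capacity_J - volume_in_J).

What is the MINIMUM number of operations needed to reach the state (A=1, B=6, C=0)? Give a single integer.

BFS from (A=0, B=5, C=6). One shortest path:
  1. fill(A) -> (A=5 B=5 C=6)
  2. pour(A -> B) -> (A=3 B=7 C=6)
  3. empty(B) -> (A=3 B=0 C=6)
  4. pour(A -> B) -> (A=0 B=3 C=6)
  5. fill(A) -> (A=5 B=3 C=6)
  6. pour(A -> B) -> (A=1 B=7 C=6)
  7. empty(B) -> (A=1 B=0 C=6)
  8. pour(C -> B) -> (A=1 B=6 C=0)
Reached target in 8 moves.

Answer: 8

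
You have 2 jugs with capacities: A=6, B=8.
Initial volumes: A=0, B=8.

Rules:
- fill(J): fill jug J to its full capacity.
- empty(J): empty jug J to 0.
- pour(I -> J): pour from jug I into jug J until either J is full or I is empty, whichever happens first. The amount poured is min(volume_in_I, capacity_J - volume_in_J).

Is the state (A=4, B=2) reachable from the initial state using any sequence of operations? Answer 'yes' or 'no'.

Answer: no

Derivation:
BFS explored all 14 reachable states.
Reachable set includes: (0,0), (0,2), (0,4), (0,6), (0,8), (2,0), (2,8), (4,0), (4,8), (6,0), (6,2), (6,4) ...
Target (A=4, B=2) not in reachable set → no.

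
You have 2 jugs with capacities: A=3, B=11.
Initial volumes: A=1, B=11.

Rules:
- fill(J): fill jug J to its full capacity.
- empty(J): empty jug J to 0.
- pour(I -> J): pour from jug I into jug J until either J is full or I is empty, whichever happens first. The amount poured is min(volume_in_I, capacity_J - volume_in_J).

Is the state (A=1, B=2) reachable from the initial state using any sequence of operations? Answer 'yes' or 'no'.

Answer: no

Derivation:
BFS explored all 28 reachable states.
Reachable set includes: (0,0), (0,1), (0,2), (0,3), (0,4), (0,5), (0,6), (0,7), (0,8), (0,9), (0,10), (0,11) ...
Target (A=1, B=2) not in reachable set → no.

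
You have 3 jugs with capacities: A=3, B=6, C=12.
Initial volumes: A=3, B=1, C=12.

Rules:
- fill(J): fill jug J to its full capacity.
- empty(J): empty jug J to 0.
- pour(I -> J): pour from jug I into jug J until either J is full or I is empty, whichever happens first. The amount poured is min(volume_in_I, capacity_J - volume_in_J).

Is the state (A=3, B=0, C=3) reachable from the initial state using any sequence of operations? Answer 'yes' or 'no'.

BFS from (A=3, B=1, C=12):
  1. empty(B) -> (A=3 B=0 C=12)
  2. empty(C) -> (A=3 B=0 C=0)
  3. pour(A -> C) -> (A=0 B=0 C=3)
  4. fill(A) -> (A=3 B=0 C=3)
Target reached → yes.

Answer: yes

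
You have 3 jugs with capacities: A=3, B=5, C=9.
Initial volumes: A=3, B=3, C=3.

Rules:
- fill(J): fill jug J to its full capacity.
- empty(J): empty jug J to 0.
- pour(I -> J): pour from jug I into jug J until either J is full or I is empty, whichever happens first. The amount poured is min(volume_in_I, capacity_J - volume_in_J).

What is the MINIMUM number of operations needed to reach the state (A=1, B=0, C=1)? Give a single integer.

BFS from (A=3, B=3, C=3). One shortest path:
  1. pour(A -> C) -> (A=0 B=3 C=6)
  2. fill(A) -> (A=3 B=3 C=6)
  3. pour(A -> B) -> (A=1 B=5 C=6)
  4. empty(B) -> (A=1 B=0 C=6)
  5. pour(C -> B) -> (A=1 B=5 C=1)
  6. empty(B) -> (A=1 B=0 C=1)
Reached target in 6 moves.

Answer: 6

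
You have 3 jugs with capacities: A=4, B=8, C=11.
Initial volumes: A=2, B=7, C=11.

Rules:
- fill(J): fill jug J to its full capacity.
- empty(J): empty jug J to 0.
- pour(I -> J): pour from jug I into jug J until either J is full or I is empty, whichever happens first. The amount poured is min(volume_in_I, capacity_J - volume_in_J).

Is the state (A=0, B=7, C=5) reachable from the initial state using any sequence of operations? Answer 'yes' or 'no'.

Answer: yes

Derivation:
BFS from (A=2, B=7, C=11):
  1. pour(C -> A) -> (A=4 B=7 C=9)
  2. empty(A) -> (A=0 B=7 C=9)
  3. pour(C -> A) -> (A=4 B=7 C=5)
  4. empty(A) -> (A=0 B=7 C=5)
Target reached → yes.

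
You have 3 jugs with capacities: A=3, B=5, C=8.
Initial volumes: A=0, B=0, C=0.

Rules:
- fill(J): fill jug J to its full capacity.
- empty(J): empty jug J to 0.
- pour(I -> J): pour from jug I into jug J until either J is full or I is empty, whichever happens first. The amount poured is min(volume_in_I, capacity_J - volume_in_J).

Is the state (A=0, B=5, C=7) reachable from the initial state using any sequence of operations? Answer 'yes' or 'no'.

BFS from (A=0, B=0, C=0):
  1. fill(B) -> (A=0 B=5 C=0)
  2. pour(B -> A) -> (A=3 B=2 C=0)
  3. empty(A) -> (A=0 B=2 C=0)
  4. pour(B -> C) -> (A=0 B=0 C=2)
  5. fill(B) -> (A=0 B=5 C=2)
  6. pour(B -> C) -> (A=0 B=0 C=7)
  7. fill(B) -> (A=0 B=5 C=7)
Target reached → yes.

Answer: yes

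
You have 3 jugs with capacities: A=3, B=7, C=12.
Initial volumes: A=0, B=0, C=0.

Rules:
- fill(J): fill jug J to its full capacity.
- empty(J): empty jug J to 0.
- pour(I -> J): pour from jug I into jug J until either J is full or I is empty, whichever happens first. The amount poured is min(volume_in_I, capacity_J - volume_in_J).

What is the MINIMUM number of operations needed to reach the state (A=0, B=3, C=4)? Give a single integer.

Answer: 4

Derivation:
BFS from (A=0, B=0, C=0). One shortest path:
  1. fill(B) -> (A=0 B=7 C=0)
  2. pour(B -> A) -> (A=3 B=4 C=0)
  3. pour(B -> C) -> (A=3 B=0 C=4)
  4. pour(A -> B) -> (A=0 B=3 C=4)
Reached target in 4 moves.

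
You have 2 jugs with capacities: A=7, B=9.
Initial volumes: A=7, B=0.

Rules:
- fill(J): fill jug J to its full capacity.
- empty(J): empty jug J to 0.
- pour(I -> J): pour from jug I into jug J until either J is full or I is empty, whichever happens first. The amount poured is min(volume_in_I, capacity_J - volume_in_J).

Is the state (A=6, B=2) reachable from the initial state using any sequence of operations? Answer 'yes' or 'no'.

Answer: no

Derivation:
BFS explored all 32 reachable states.
Reachable set includes: (0,0), (0,1), (0,2), (0,3), (0,4), (0,5), (0,6), (0,7), (0,8), (0,9), (1,0), (1,9) ...
Target (A=6, B=2) not in reachable set → no.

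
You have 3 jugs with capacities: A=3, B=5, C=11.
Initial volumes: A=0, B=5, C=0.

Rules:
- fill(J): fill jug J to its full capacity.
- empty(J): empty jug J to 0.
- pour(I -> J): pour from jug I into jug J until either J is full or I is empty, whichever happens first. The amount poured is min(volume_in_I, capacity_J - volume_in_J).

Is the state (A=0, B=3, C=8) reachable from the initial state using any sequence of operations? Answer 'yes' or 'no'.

BFS from (A=0, B=5, C=0):
  1. empty(B) -> (A=0 B=0 C=0)
  2. fill(C) -> (A=0 B=0 C=11)
  3. pour(C -> A) -> (A=3 B=0 C=8)
  4. pour(A -> B) -> (A=0 B=3 C=8)
Target reached → yes.

Answer: yes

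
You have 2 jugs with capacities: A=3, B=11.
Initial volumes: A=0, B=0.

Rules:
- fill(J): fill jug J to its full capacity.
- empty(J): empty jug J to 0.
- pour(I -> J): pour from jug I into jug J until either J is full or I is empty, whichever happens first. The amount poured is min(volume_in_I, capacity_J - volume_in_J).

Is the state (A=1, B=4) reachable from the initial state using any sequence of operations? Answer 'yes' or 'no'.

Answer: no

Derivation:
BFS explored all 28 reachable states.
Reachable set includes: (0,0), (0,1), (0,2), (0,3), (0,4), (0,5), (0,6), (0,7), (0,8), (0,9), (0,10), (0,11) ...
Target (A=1, B=4) not in reachable set → no.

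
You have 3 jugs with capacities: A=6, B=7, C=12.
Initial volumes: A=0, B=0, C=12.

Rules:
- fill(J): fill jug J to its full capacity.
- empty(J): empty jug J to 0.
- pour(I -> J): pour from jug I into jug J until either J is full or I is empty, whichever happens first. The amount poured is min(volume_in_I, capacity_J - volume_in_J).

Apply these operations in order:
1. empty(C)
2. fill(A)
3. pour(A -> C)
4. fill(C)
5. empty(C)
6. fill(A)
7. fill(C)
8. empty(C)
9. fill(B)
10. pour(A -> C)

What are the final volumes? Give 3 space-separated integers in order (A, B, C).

Answer: 0 7 6

Derivation:
Step 1: empty(C) -> (A=0 B=0 C=0)
Step 2: fill(A) -> (A=6 B=0 C=0)
Step 3: pour(A -> C) -> (A=0 B=0 C=6)
Step 4: fill(C) -> (A=0 B=0 C=12)
Step 5: empty(C) -> (A=0 B=0 C=0)
Step 6: fill(A) -> (A=6 B=0 C=0)
Step 7: fill(C) -> (A=6 B=0 C=12)
Step 8: empty(C) -> (A=6 B=0 C=0)
Step 9: fill(B) -> (A=6 B=7 C=0)
Step 10: pour(A -> C) -> (A=0 B=7 C=6)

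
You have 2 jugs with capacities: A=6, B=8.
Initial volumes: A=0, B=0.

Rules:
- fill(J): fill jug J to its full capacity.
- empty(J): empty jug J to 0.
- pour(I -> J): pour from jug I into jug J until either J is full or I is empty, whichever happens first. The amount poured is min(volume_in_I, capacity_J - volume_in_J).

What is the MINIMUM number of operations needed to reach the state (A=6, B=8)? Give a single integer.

BFS from (A=0, B=0). One shortest path:
  1. fill(A) -> (A=6 B=0)
  2. fill(B) -> (A=6 B=8)
Reached target in 2 moves.

Answer: 2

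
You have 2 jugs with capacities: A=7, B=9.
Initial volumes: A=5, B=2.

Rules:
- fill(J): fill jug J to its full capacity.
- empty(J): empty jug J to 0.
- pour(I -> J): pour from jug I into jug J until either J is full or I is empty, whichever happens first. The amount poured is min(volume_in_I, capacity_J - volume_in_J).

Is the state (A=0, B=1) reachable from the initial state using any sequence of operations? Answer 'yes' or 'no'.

Answer: yes

Derivation:
BFS from (A=5, B=2):
  1. empty(B) -> (A=5 B=0)
  2. pour(A -> B) -> (A=0 B=5)
  3. fill(A) -> (A=7 B=5)
  4. pour(A -> B) -> (A=3 B=9)
  5. empty(B) -> (A=3 B=0)
  6. pour(A -> B) -> (A=0 B=3)
  7. fill(A) -> (A=7 B=3)
  8. pour(A -> B) -> (A=1 B=9)
  9. empty(B) -> (A=1 B=0)
  10. pour(A -> B) -> (A=0 B=1)
Target reached → yes.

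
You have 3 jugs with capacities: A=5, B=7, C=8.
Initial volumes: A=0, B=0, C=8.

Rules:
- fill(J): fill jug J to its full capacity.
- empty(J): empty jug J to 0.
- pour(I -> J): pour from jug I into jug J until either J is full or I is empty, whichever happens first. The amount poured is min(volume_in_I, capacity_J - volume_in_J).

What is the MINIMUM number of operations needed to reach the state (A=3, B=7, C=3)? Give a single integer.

BFS from (A=0, B=0, C=8). One shortest path:
  1. fill(A) -> (A=5 B=0 C=8)
  2. pour(A -> B) -> (A=0 B=5 C=8)
  3. pour(C -> A) -> (A=5 B=5 C=3)
  4. pour(A -> B) -> (A=3 B=7 C=3)
Reached target in 4 moves.

Answer: 4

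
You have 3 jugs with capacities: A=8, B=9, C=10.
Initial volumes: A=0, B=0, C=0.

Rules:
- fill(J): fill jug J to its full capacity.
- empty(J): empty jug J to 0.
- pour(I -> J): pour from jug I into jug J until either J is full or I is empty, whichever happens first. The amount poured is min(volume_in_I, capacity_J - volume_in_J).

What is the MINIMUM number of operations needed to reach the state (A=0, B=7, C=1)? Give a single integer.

Answer: 7

Derivation:
BFS from (A=0, B=0, C=0). One shortest path:
  1. fill(A) -> (A=8 B=0 C=0)
  2. fill(B) -> (A=8 B=9 C=0)
  3. pour(B -> C) -> (A=8 B=0 C=9)
  4. pour(A -> C) -> (A=7 B=0 C=10)
  5. pour(C -> B) -> (A=7 B=9 C=1)
  6. empty(B) -> (A=7 B=0 C=1)
  7. pour(A -> B) -> (A=0 B=7 C=1)
Reached target in 7 moves.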